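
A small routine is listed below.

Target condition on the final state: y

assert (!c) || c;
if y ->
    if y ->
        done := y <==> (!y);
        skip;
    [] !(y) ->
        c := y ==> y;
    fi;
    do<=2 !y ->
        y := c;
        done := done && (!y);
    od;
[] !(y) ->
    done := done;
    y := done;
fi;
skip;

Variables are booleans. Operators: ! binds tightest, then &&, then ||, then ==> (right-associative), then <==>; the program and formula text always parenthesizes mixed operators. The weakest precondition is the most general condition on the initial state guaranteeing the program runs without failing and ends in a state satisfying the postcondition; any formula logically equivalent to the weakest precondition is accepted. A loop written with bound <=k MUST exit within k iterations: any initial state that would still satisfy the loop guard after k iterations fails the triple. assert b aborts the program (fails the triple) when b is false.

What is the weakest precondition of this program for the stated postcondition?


Working backward. After the program, y must hold.
Before skip: y
Then branch requires y ==> ((!y) ==> ((!c) ==> c)); else branch requires done.
Before the if: (y ==> (y ==> ((!y) ==> ((!c) ==> c)))) && ((!y) ==> done)
Before assert (!c) || c: (y ==> (y ==> ((!y) ==> ((!c) ==> c)))) && ((!y) ==> done)
Answer: WP = (y ==> (y ==> ((!y) ==> ((!c) ==> c)))) && ((!y) ==> done)


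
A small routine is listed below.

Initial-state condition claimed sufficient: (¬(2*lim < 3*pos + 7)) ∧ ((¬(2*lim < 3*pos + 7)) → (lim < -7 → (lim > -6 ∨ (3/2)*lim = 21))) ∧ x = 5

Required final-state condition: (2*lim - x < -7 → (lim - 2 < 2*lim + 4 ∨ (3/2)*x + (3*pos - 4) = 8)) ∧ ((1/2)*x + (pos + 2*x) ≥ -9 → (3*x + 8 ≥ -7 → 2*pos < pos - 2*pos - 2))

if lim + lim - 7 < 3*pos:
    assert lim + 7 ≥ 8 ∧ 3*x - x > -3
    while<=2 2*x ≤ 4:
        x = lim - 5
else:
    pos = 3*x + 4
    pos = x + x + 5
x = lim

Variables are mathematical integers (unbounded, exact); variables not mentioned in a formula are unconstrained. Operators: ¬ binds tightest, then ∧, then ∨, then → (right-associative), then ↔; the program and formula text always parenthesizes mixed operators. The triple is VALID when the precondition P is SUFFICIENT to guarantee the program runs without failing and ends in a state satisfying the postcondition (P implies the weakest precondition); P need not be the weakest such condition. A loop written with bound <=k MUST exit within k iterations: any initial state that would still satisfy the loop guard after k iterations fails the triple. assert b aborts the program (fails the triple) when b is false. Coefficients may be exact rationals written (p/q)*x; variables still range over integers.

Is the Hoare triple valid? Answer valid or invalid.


Working backward. After the program, the postcondition (2*lim - x < -7 → (lim - 2 < 2*lim + 4 ∨ (3/2)*x + (3*pos - 4) = 8)) ∧ ((1/2)*x + (pos + 2*x) ≥ -9 → (3*x + 8 ≥ -7 → 2*pos < pos - 2*pos - 2)) must hold; in canonical form it is (2*lim < x - 7 → (lim > -6 ∨ 3*pos + (3/2)*x = 12)) ∧ (pos + (5/2)*x ≥ -9 → (3*x ≥ -15 → 3*pos < -2)).
Before x := lim: (lim < -7 → (lim > -6 ∨ (3/2)*lim + 3*pos = 12)) ∧ ((5/2)*lim + pos ≥ -9 → (3*lim ≥ -15 → 3*pos < -2))
Then branch requires lim ≥ 1 ∧ 2*x > -3 ∧ (2*x ≤ 4 → ((2*lim ≤ 14 → ((¬(2*lim ≤ 14)) ∧ (lim < -7 → (lim > -6 ∨ (3/2)*lim + 3*pos = 12)) ∧ ((5/2)*lim + pos ≥ -9 → (3*lim ≥ -15 → 3*pos < -2)))) ∧ ((¬(2*lim ≤ 14)) → ((lim < -7 → (lim > -6 ∨ (3/2)*lim + 3*pos = 12)) ∧ ((5/2)*lim + pos ≥ -9 → (3*lim ≥ -15 → 3*pos < -2)))))) ∧ ((¬(2*x ≤ 4)) → ((lim < -7 → (lim > -6 ∨ (3/2)*lim + 3*pos = 12)) ∧ ((5/2)*lim + pos ≥ -9 → (3*lim ≥ -15 → 3*pos < -2)))); else branch requires (lim < -7 → (lim > -6 ∨ (3/2)*lim + 6*x = -3)) ∧ ((5/2)*lim + 2*x ≥ -14 → (3*lim ≥ -15 → 6*x < -17)).
Before the if: (2*lim < 3*pos + 7 → (lim ≥ 1 ∧ 2*x > -3 ∧ (2*x ≤ 4 → ((2*lim ≤ 14 → ((¬(2*lim ≤ 14)) ∧ (lim < -7 → (lim > -6 ∨ (3/2)*lim + 3*pos = 12)) ∧ ((5/2)*lim + pos ≥ -9 → (3*lim ≥ -15 → 3*pos < -2)))) ∧ ((¬(2*lim ≤ 14)) → ((lim < -7 → (lim > -6 ∨ (3/2)*lim + 3*pos = 12)) ∧ ((5/2)*lim + pos ≥ -9 → (3*lim ≥ -15 → 3*pos < -2)))))) ∧ ((¬(2*x ≤ 4)) → ((lim < -7 → (lim > -6 ∨ (3/2)*lim + 3*pos = 12)) ∧ ((5/2)*lim + pos ≥ -9 → (3*lim ≥ -15 → 3*pos < -2)))))) ∧ ((¬(2*lim < 3*pos + 7)) → ((lim < -7 → (lim > -6 ∨ (3/2)*lim + 6*x = -3)) ∧ ((5/2)*lim + 2*x ≥ -14 → (3*lim ≥ -15 → 6*x < -17))))
The weakest precondition is (2*lim < 3*pos + 7 → (lim ≥ 1 ∧ 2*x > -3 ∧ (2*x ≤ 4 → ((2*lim ≤ 14 → ((¬(2*lim ≤ 14)) ∧ (lim < -7 → (lim > -6 ∨ (3/2)*lim + 3*pos = 12)) ∧ ((5/2)*lim + pos ≥ -9 → (3*lim ≥ -15 → 3*pos < -2)))) ∧ ((¬(2*lim ≤ 14)) → ((lim < -7 → (lim > -6 ∨ (3/2)*lim + 3*pos = 12)) ∧ ((5/2)*lim + pos ≥ -9 → (3*lim ≥ -15 → 3*pos < -2)))))) ∧ ((¬(2*x ≤ 4)) → ((lim < -7 → (lim > -6 ∨ (3/2)*lim + 3*pos = 12)) ∧ ((5/2)*lim + pos ≥ -9 → (3*lim ≥ -15 → 3*pos < -2)))))) ∧ ((¬(2*lim < 3*pos + 7)) → ((lim < -7 → (lim > -6 ∨ (3/2)*lim + 6*x = -3)) ∧ ((5/2)*lim + 2*x ≥ -14 → (3*lim ≥ -15 → 6*x < -17)))).
Check whether (¬(2*lim < 3*pos + 7)) ∧ ((¬(2*lim < 3*pos + 7)) → (lim < -7 → (lim > -6 ∨ (3/2)*lim = 21))) ∧ x = 5 implies it.
Countermodel: at the initial state lim = 14, pos = 0, x = 5, the precondition holds but the weakest precondition fails.
Answer: invalid


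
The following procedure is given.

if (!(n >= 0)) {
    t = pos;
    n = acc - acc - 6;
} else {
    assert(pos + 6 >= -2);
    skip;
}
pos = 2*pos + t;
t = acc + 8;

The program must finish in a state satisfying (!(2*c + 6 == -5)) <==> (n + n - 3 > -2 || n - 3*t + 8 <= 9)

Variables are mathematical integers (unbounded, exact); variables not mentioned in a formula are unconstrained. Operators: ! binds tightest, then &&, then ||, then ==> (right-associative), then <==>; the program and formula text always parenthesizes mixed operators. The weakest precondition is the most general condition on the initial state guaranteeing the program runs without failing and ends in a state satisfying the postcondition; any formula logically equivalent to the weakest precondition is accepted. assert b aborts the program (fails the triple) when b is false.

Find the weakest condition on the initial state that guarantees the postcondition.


Working backward. After the program, the postcondition (!(2*c + 6 == -5)) <==> (n + n - 3 > -2 || n - 3*t + 8 <= 9) must hold; in canonical form it is (!(2*c == -11)) <==> (2*n > 1 || n <= 3*t + 1).
Before t := acc + 8: (!(2*c == -11)) <==> (2*n > 1 || n <= 3*acc + 25)
Before pos := 2*pos + t: (!(2*c == -11)) <==> (2*n > 1 || n <= 3*acc + 25)
Then branch requires (!(2*c == -11)) <==> 3*acc >= -31; else branch requires pos >= -8 && ((!(2*c == -11)) <==> (2*n > 1 || n <= 3*acc + 25)).
Before the if: ((!(n >= 0)) ==> ((!(2*c == -11)) <==> 3*acc >= -31)) && (n >= 0 ==> (pos >= -8 && ((!(2*c == -11)) <==> (2*n > 1 || n <= 3*acc + 25))))
Answer: WP = ((!(n >= 0)) ==> ((!(2*c == -11)) <==> 3*acc >= -31)) && (n >= 0 ==> (pos >= -8 && ((!(2*c == -11)) <==> (2*n > 1 || n <= 3*acc + 25))))


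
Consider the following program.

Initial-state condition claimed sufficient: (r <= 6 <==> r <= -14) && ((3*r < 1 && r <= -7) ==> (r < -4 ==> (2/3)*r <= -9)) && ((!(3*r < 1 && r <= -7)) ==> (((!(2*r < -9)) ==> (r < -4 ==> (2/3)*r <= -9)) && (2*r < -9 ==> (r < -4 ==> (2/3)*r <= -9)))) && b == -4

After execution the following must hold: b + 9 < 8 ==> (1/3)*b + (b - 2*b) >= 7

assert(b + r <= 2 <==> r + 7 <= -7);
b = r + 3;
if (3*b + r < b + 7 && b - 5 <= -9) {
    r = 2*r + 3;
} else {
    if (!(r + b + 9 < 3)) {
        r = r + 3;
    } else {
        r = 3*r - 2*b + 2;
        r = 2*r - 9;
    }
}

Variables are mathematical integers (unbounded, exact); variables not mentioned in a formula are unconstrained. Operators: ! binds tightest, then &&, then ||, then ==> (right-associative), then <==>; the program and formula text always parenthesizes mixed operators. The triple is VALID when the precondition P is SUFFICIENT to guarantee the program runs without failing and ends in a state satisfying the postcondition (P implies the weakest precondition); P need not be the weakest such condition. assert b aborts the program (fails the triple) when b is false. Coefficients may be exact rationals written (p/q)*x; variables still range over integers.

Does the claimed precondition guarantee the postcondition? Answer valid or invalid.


Working backward. After the program, the postcondition b + 9 < 8 ==> (1/3)*b + (b - 2*b) >= 7 must hold; in canonical form it is b < -1 ==> (2/3)*b <= -7.
Then branch requires b < -1 ==> (2/3)*b <= -7; else branch requires ((!(b + r < -6)) ==> (b < -1 ==> (2/3)*b <= -7)) && (b + r < -6 ==> (b < -1 ==> (2/3)*b <= -7)).
Before the if: ((2*b + r < 7 && b <= -4) ==> (b < -1 ==> (2/3)*b <= -7)) && ((!(2*b + r < 7 && b <= -4)) ==> (((!(b + r < -6)) ==> (b < -1 ==> (2/3)*b <= -7)) && (b + r < -6 ==> (b < -1 ==> (2/3)*b <= -7))))
Before b := r + 3: ((3*r < 1 && r <= -7) ==> (r < -4 ==> (2/3)*r <= -9)) && ((!(3*r < 1 && r <= -7)) ==> (((!(2*r < -9)) ==> (r < -4 ==> (2/3)*r <= -9)) && (2*r < -9 ==> (r < -4 ==> (2/3)*r <= -9))))
Before assert b + r <= 2 <==> r + 7 <= -7: (b + r <= 2 <==> r <= -14) && ((3*r < 1 && r <= -7) ==> (r < -4 ==> (2/3)*r <= -9)) && ((!(3*r < 1 && r <= -7)) ==> (((!(2*r < -9)) ==> (r < -4 ==> (2/3)*r <= -9)) && (2*r < -9 ==> (r < -4 ==> (2/3)*r <= -9))))
The weakest precondition is (b + r <= 2 <==> r <= -14) && ((3*r < 1 && r <= -7) ==> (r < -4 ==> (2/3)*r <= -9)) && ((!(3*r < 1 && r <= -7)) ==> (((!(2*r < -9)) ==> (r < -4 ==> (2/3)*r <= -9)) && (2*r < -9 ==> (r < -4 ==> (2/3)*r <= -9)))).
Check whether (r <= 6 <==> r <= -14) && ((3*r < 1 && r <= -7) ==> (r < -4 ==> (2/3)*r <= -9)) && ((!(3*r < 1 && r <= -7)) ==> (((!(2*r < -9)) ==> (r < -4 ==> (2/3)*r <= -9)) && (2*r < -9 ==> (r < -4 ==> (2/3)*r <= -9)))) && b == -4 implies it.
Every state satisfying the precondition satisfies the weakest precondition: the implication holds.
Answer: valid


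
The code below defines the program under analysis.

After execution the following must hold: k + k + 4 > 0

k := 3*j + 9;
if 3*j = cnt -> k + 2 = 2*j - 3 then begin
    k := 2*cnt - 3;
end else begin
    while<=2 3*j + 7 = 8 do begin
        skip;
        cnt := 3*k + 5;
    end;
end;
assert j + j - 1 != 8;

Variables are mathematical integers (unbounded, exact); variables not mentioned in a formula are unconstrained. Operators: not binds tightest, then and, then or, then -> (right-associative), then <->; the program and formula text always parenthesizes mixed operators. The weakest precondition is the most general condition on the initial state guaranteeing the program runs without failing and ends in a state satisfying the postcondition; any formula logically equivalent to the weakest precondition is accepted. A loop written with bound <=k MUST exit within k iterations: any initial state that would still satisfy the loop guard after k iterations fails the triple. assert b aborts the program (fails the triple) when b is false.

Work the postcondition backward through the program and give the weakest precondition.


Working backward. After the program, the postcondition k + k + 4 > 0 must hold; in canonical form it is 2*k > -4.
Before assert j + j - 1 != 8: 2*j != 9 and 2*k > -4
Then branch requires 2*j != 9 and 4*cnt > 2; else branch requires (3*j = 1 -> ((3*j = 1 -> ((not (3*j = 1)) and 2*j != 9 and 2*k > -4)) and ((not (3*j = 1)) -> (2*j != 9 and 2*k > -4)))) and ((not (3*j = 1)) -> (2*j != 9 and 2*k > -4)).
Before the if: ((3*j = cnt -> k = 2*j - 5) -> (2*j != 9 and 4*cnt > 2)) and ((not (3*j = cnt -> k = 2*j - 5)) -> ((3*j = 1 -> ((3*j = 1 -> ((not (3*j = 1)) and 2*j != 9 and 2*k > -4)) and ((not (3*j = 1)) -> (2*j != 9 and 2*k > -4)))) and ((not (3*j = 1)) -> (2*j != 9 and 2*k > -4))))
Before k := 3*j + 9: ((3*j = cnt -> j = -14) -> (2*j != 9 and 4*cnt > 2)) and ((not (3*j = cnt -> j = -14)) -> ((3*j = 1 -> ((3*j = 1 -> ((not (3*j = 1)) and 2*j != 9 and 6*j > -22)) and ((not (3*j = 1)) -> (2*j != 9 and 6*j > -22)))) and ((not (3*j = 1)) -> (2*j != 9 and 6*j > -22))))
Answer: WP = ((3*j = cnt -> j = -14) -> (2*j != 9 and 4*cnt > 2)) and ((not (3*j = cnt -> j = -14)) -> ((3*j = 1 -> ((3*j = 1 -> ((not (3*j = 1)) and 2*j != 9 and 6*j > -22)) and ((not (3*j = 1)) -> (2*j != 9 and 6*j > -22)))) and ((not (3*j = 1)) -> (2*j != 9 and 6*j > -22))))


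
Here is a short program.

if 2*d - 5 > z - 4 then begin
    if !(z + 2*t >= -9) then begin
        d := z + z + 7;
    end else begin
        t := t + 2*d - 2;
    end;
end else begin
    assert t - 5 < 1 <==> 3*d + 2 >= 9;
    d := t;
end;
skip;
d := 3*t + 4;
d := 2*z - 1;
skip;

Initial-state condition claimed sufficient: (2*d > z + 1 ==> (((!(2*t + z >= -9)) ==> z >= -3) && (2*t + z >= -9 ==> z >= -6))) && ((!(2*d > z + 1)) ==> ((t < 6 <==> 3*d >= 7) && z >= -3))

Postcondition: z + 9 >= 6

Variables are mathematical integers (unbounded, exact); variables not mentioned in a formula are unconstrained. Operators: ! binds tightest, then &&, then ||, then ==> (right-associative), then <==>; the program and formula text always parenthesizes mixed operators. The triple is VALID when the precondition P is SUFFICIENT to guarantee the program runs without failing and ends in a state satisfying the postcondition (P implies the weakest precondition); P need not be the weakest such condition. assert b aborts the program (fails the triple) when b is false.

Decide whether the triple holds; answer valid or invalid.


Working backward. After the program, the postcondition z + 9 >= 6 must hold; in canonical form it is z >= -3.
Before skip: z >= -3
Before d := 2*z - 1: z >= -3
Before d := 3*t + 4: z >= -3
Before skip: z >= -3
Then branch requires ((!(2*t + z >= -9)) ==> z >= -3) && (2*t + z >= -9 ==> z >= -3); else branch requires (t < 6 <==> 3*d >= 7) && z >= -3.
Before the if: (2*d > z + 1 ==> (((!(2*t + z >= -9)) ==> z >= -3) && (2*t + z >= -9 ==> z >= -3))) && ((!(2*d > z + 1)) ==> ((t < 6 <==> 3*d >= 7) && z >= -3))
The weakest precondition is (2*d > z + 1 ==> (((!(2*t + z >= -9)) ==> z >= -3) && (2*t + z >= -9 ==> z >= -3))) && ((!(2*d > z + 1)) ==> ((t < 6 <==> 3*d >= 7) && z >= -3)).
Check whether (2*d > z + 1 ==> (((!(2*t + z >= -9)) ==> z >= -3) && (2*t + z >= -9 ==> z >= -6))) && ((!(2*d > z + 1)) ==> ((t < 6 <==> 3*d >= 7) && z >= -3)) implies it.
Countermodel: at the initial state d = 0, t = 0, z = -4, the precondition holds but the weakest precondition fails.
Answer: invalid


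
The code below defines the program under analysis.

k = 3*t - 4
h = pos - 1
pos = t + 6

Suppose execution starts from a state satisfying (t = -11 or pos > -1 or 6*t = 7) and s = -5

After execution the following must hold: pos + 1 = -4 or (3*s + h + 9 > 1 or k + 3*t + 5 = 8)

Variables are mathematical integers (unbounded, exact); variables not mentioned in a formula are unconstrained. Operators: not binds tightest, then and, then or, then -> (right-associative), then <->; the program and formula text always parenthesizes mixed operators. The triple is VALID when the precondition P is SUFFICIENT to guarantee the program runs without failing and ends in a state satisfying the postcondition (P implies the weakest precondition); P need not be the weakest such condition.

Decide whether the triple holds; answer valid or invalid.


Working backward. After the program, the postcondition pos + 1 = -4 or (3*s + h + 9 > 1 or k + 3*t + 5 = 8) must hold; in canonical form it is pos = -5 or h + 3*s > -8 or k + 3*t = 3.
Before pos := t + 6: t = -11 or h + 3*s > -8 or k + 3*t = 3
Before h := pos - 1: t = -11 or pos + 3*s > -7 or k + 3*t = 3
Before k := 3*t - 4: t = -11 or pos + 3*s > -7 or 6*t = 7
The weakest precondition is t = -11 or pos + 3*s > -7 or 6*t = 7.
Check whether (t = -11 or pos > -1 or 6*t = 7) and s = -5 implies it.
Countermodel: at the initial state pos = 0, s = -5, t = -10, the precondition holds but the weakest precondition fails.
Answer: invalid


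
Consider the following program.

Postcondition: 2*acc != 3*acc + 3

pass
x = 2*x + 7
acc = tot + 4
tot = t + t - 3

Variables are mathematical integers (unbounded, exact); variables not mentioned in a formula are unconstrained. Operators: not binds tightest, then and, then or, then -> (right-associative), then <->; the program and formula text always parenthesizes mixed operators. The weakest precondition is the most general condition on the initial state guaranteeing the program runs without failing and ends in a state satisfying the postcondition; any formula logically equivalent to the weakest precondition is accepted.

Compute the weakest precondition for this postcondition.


Working backward. After the program, the postcondition 2*acc != 3*acc + 3 must hold; in canonical form it is acc != -3.
Before tot := t + t - 3: acc != -3
Before acc := tot + 4: tot != -7
Before x := 2*x + 7: tot != -7
Before skip: tot != -7
Answer: WP = tot != -7


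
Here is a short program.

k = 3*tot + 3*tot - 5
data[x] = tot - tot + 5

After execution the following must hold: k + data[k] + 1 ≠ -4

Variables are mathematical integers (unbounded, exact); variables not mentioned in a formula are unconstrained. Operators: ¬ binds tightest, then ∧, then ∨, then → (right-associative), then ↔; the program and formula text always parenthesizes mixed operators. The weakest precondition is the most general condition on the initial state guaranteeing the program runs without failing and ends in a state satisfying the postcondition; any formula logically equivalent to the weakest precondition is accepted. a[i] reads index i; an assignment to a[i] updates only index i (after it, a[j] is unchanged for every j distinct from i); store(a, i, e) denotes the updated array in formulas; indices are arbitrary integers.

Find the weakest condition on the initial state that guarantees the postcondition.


Working backward. After the program, the postcondition k + data[k] + 1 ≠ -4 must hold; in canonical form it is data[k] + k ≠ -5.
Before data[x] := tot - tot + 5: store(data, x, 5)[k] + k ≠ -5
Before k := 3*tot + 3*tot - 5: store(data, x, 5)[6*tot - 5] + 6*tot ≠ 0
Answer: WP = store(data, x, 5)[6*tot - 5] + 6*tot ≠ 0


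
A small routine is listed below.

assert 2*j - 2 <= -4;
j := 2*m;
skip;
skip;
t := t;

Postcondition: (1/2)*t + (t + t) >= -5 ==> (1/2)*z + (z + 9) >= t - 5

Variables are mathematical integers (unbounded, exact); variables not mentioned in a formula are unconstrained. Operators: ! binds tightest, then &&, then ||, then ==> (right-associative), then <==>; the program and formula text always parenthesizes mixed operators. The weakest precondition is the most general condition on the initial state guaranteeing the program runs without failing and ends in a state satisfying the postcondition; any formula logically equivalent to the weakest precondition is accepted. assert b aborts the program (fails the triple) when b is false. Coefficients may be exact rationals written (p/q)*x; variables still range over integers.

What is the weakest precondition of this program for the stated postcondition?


Working backward. After the program, the postcondition (1/2)*t + (t + t) >= -5 ==> (1/2)*z + (z + 9) >= t - 5 must hold; in canonical form it is (5/2)*t >= -5 ==> (3/2)*z >= t - 14.
Before t := t: (5/2)*t >= -5 ==> (3/2)*z >= t - 14
Before skip: (5/2)*t >= -5 ==> (3/2)*z >= t - 14
Before skip: (5/2)*t >= -5 ==> (3/2)*z >= t - 14
Before j := 2*m: (5/2)*t >= -5 ==> (3/2)*z >= t - 14
Before assert 2*j - 2 <= -4: 2*j <= -2 && ((5/2)*t >= -5 ==> (3/2)*z >= t - 14)
Answer: WP = 2*j <= -2 && ((5/2)*t >= -5 ==> (3/2)*z >= t - 14)


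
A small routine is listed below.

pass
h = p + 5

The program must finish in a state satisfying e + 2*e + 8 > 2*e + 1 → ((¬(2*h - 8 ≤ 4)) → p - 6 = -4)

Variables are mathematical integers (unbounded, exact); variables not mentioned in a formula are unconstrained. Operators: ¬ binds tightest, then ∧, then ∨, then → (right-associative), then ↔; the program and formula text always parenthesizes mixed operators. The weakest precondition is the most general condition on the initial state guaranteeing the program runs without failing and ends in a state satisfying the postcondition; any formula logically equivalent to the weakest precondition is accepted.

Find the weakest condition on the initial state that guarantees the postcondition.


Working backward. After the program, the postcondition e + 2*e + 8 > 2*e + 1 → ((¬(2*h - 8 ≤ 4)) → p - 6 = -4) must hold; in canonical form it is e > -7 → ((¬(2*h ≤ 12)) → p = 2).
Before h := p + 5: e > -7 → ((¬(2*p ≤ 2)) → p = 2)
Before skip: e > -7 → ((¬(2*p ≤ 2)) → p = 2)
Answer: WP = e > -7 → ((¬(2*p ≤ 2)) → p = 2)


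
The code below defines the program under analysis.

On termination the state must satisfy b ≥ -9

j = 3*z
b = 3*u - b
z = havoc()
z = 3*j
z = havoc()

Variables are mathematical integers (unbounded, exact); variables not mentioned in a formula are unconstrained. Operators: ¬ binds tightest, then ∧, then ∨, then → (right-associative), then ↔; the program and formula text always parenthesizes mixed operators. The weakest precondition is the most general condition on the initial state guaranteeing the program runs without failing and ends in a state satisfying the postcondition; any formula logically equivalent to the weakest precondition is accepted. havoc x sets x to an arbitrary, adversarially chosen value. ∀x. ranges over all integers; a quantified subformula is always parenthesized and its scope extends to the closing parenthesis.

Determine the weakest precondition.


Working backward. After the program, b ≥ -9 must hold.
Before havoc z: b ≥ -9
Before z := 3*j: b ≥ -9
Before havoc z: b ≥ -9
Before b := 3*u - b: 3*u ≥ b - 9
Before j := 3*z: 3*u ≥ b - 9
Answer: WP = 3*u ≥ b - 9


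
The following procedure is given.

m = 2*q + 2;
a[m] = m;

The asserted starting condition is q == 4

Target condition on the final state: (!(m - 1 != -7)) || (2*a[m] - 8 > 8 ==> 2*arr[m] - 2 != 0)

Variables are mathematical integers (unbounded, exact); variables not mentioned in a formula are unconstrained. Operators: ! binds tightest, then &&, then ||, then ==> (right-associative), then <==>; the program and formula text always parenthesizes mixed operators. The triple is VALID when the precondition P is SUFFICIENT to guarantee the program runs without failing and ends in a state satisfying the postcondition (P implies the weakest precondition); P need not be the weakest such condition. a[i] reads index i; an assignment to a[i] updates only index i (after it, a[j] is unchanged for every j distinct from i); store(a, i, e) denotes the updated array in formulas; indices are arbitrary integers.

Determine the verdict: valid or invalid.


Working backward. After the program, the postcondition (!(m - 1 != -7)) || (2*a[m] - 8 > 8 ==> 2*arr[m] - 2 != 0) must hold; in canonical form it is (!(m != -6)) || (2*a[m] > 16 ==> 2*arr[m] != 2).
Before a[m] := m: (!(m != -6)) || (2*store(a, m, m)[m] > 16 ==> 2*arr[m] != 2)
Before m := 2*q + 2: (!(2*q != -8)) || (2*store(a, 2*q + 2, 2*q + 2)[2*q + 2] > 16 ==> 2*arr[2*q + 2] != 2)
The weakest precondition is (!(2*q != -8)) || (2*store(a, 2*q + 2, 2*q + 2)[2*q + 2] > 16 ==> 2*arr[2*q + 2] != 2).
Check whether q == 4 implies it.
Countermodel: at the initial state a = {[10] = 0, elsewhere 0}, arr = {[10] = 1, elsewhere 1}, q = 4, the precondition holds but the weakest precondition fails.
Answer: invalid


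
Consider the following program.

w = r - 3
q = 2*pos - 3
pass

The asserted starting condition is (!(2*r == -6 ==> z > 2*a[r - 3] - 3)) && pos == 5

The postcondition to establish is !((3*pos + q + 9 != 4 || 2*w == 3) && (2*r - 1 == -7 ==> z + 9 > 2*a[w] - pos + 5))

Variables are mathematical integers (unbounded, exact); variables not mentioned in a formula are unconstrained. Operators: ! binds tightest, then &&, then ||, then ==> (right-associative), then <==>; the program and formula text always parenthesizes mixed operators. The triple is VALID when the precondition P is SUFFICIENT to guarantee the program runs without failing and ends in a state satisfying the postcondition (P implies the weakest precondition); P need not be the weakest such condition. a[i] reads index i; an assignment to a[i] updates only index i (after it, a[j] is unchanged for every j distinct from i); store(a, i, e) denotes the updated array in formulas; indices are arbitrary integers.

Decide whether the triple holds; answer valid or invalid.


Working backward. After the program, the postcondition !((3*pos + q + 9 != 4 || 2*w == 3) && (2*r - 1 == -7 ==> z + 9 > 2*a[w] - pos + 5)) must hold; in canonical form it is !((3*pos + q != -5 || 2*w == 3) && (2*r == -6 ==> pos + z > 2*a[w] - 4)).
Before skip: !((3*pos + q != -5 || 2*w == 3) && (2*r == -6 ==> pos + z > 2*a[w] - 4))
Before q := 2*pos - 3: !((5*pos != -2 || 2*w == 3) && (2*r == -6 ==> pos + z > 2*a[w] - 4))
Before w := r - 3: !((5*pos != -2 || 2*r == 9) && (2*r == -6 ==> pos + z > 2*a[r - 3] - 4))
The weakest precondition is !((5*pos != -2 || 2*r == 9) && (2*r == -6 ==> pos + z > 2*a[r - 3] - 4)).
Check whether (!(2*r == -6 ==> z > 2*a[r - 3] - 3)) && pos == 5 implies it.
Countermodel: at the initial state a = {[-6] = 2, elsewhere 2}, pos = 5, r = -3, z = 1, the precondition holds but the weakest precondition fails.
Answer: invalid


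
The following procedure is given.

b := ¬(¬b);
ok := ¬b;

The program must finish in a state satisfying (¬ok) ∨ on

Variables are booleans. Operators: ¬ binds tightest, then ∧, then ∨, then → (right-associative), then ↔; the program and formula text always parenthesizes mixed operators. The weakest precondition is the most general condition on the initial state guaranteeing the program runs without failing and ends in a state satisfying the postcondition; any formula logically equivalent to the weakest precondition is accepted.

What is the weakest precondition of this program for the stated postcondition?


Working backward. After the program, (¬ok) ∨ on must hold.
Before ok := ¬b: b ∨ on
Before b := ¬(¬b): b ∨ on
Answer: WP = b ∨ on


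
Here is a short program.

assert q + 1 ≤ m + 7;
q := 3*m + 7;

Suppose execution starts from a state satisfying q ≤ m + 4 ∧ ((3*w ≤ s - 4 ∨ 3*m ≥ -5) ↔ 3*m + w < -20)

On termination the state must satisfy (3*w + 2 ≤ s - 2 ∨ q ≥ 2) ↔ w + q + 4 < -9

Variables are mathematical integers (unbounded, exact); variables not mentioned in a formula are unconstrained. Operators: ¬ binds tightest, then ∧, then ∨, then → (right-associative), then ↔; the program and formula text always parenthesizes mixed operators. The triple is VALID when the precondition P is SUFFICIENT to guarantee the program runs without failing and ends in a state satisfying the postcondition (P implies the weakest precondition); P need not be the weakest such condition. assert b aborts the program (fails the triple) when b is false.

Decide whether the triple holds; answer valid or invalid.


Working backward. After the program, the postcondition (3*w + 2 ≤ s - 2 ∨ q ≥ 2) ↔ w + q + 4 < -9 must hold; in canonical form it is (3*w ≤ s - 4 ∨ q ≥ 2) ↔ q + w < -13.
Before q := 3*m + 7: (3*w ≤ s - 4 ∨ 3*m ≥ -5) ↔ 3*m + w < -20
Before assert q + 1 ≤ m + 7: q ≤ m + 6 ∧ ((3*w ≤ s - 4 ∨ 3*m ≥ -5) ↔ 3*m + w < -20)
The weakest precondition is q ≤ m + 6 ∧ ((3*w ≤ s - 4 ∨ 3*m ≥ -5) ↔ 3*m + w < -20).
Check whether q ≤ m + 4 ∧ ((3*w ≤ s - 4 ∨ 3*m ≥ -5) ↔ 3*m + w < -20) implies it.
Every state satisfying the precondition satisfies the weakest precondition: the implication holds.
Answer: valid


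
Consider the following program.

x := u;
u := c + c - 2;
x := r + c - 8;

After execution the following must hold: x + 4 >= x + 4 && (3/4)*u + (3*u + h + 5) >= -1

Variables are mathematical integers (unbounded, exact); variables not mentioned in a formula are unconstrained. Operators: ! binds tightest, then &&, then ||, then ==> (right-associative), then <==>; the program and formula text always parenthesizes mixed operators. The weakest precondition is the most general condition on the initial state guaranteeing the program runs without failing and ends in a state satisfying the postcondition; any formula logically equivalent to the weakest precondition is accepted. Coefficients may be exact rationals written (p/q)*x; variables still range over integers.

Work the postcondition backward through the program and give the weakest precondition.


Working backward. After the program, the postcondition x + 4 >= x + 4 && (3/4)*u + (3*u + h + 5) >= -1 must hold; in canonical form it is h + (15/4)*u >= -6.
Before x := r + c - 8: h + (15/4)*u >= -6
Before u := c + c - 2: (15/2)*c + h >= 3/2
Before x := u: (15/2)*c + h >= 3/2
Answer: WP = (15/2)*c + h >= 3/2


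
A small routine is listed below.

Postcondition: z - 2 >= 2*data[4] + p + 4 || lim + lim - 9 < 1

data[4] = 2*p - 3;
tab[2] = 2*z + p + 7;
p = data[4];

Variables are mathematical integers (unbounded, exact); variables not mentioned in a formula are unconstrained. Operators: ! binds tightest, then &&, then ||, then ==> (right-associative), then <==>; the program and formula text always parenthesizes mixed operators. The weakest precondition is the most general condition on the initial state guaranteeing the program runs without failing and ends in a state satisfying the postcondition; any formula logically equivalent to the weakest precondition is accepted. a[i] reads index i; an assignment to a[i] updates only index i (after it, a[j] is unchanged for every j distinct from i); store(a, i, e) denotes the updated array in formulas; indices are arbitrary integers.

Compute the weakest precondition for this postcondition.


Working backward. After the program, the postcondition z - 2 >= 2*data[4] + p + 4 || lim + lim - 9 < 1 must hold; in canonical form it is z >= 2*data[4] + p + 6 || 2*lim < 10.
Before p := data[4]: z >= 3*data[4] + 6 || 2*lim < 10
Before tab[2] := 2*z + p + 7: z >= 3*data[4] + 6 || 2*lim < 10
Before data[4] := 2*p - 3: z >= 6*p - 3 || 2*lim < 10
Answer: WP = z >= 6*p - 3 || 2*lim < 10


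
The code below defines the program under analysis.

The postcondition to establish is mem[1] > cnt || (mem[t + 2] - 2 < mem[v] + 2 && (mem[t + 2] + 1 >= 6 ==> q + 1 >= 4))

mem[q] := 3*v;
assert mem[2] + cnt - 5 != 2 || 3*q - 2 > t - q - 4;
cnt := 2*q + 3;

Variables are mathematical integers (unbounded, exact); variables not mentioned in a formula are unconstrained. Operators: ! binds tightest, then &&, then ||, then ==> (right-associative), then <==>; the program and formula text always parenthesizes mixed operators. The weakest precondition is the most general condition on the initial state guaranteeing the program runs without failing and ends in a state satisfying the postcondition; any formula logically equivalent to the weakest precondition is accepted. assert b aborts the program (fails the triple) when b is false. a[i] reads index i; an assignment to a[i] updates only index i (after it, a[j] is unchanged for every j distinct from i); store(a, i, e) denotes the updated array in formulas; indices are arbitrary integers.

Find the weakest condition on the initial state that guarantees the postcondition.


Working backward. After the program, the postcondition mem[1] > cnt || (mem[t + 2] - 2 < mem[v] + 2 && (mem[t + 2] + 1 >= 6 ==> q + 1 >= 4)) must hold; in canonical form it is mem[1] > cnt || (mem[t + 2] < mem[v] + 4 && (mem[t + 2] >= 5 ==> q >= 3)).
Before cnt := 2*q + 3: mem[1] > 2*q + 3 || (mem[t + 2] < mem[v] + 4 && (mem[t + 2] >= 5 ==> q >= 3))
Before assert mem[2] + cnt - 5 != 2 || 3*q - 2 > t - q - 4: (mem[2] + cnt != 7 || 4*q > t - 2) && (mem[1] > 2*q + 3 || (mem[t + 2] < mem[v] + 4 && (mem[t + 2] >= 5 ==> q >= 3)))
Before mem[q] := 3*v: (store(mem, q, 3*v)[2] + cnt != 7 || 4*q > t - 2) && (store(mem, q, 3*v)[1] > 2*q + 3 || (store(mem, q, 3*v)[t + 2] < store(mem, q, 3*v)[v] + 4 && (store(mem, q, 3*v)[t + 2] >= 5 ==> q >= 3)))
Answer: WP = (store(mem, q, 3*v)[2] + cnt != 7 || 4*q > t - 2) && (store(mem, q, 3*v)[1] > 2*q + 3 || (store(mem, q, 3*v)[t + 2] < store(mem, q, 3*v)[v] + 4 && (store(mem, q, 3*v)[t + 2] >= 5 ==> q >= 3)))


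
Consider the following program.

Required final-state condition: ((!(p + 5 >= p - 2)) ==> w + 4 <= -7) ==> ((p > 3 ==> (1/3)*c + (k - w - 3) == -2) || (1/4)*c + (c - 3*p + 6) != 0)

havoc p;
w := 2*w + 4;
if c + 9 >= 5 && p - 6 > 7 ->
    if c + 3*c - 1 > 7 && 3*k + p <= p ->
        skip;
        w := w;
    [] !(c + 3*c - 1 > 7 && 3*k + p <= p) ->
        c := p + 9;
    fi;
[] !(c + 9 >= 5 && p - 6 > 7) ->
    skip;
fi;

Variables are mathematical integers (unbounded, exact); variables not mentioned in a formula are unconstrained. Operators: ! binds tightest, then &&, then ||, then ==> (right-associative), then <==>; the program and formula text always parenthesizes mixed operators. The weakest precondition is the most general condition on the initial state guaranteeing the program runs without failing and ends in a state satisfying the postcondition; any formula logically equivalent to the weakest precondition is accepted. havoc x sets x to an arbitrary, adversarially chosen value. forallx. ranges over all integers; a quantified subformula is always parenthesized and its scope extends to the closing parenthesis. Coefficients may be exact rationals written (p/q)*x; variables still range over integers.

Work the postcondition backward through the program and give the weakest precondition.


Working backward. After the program, the postcondition ((!(p + 5 >= p - 2)) ==> w + 4 <= -7) ==> ((p > 3 ==> (1/3)*c + (k - w - 3) == -2) || (1/4)*c + (c - 3*p + 6) != 0) must hold; in canonical form it is (p > 3 ==> (1/3)*c + k == w + 1) || (5/4)*c != 3*p - 6.
Then branch requires ((4*c > 8 && 3*k <= 0) ==> ((p > 3 ==> (1/3)*c + k == w + 1) || (5/4)*c != 3*p - 6)) && ((!(4*c > 8 && 3*k <= 0)) ==> ((p > 3 ==> k + (1/3)*p == w - 2) || (7/4)*p != 69/4)); else branch requires (p > 3 ==> (1/3)*c + k == w + 1) || (5/4)*c != 3*p - 6.
Before the if: ((c >= -4 && p > 13) ==> (((4*c > 8 && 3*k <= 0) ==> ((p > 3 ==> (1/3)*c + k == w + 1) || (5/4)*c != 3*p - 6)) && ((!(4*c > 8 && 3*k <= 0)) ==> ((p > 3 ==> k + (1/3)*p == w - 2) || (7/4)*p != 69/4)))) && ((!(c >= -4 && p > 13)) ==> ((p > 3 ==> (1/3)*c + k == w + 1) || (5/4)*c != 3*p - 6))
Before w := 2*w + 4: ((c >= -4 && p > 13) ==> (((4*c > 8 && 3*k <= 0) ==> ((p > 3 ==> (1/3)*c + k == 2*w + 5) || (5/4)*c != 3*p - 6)) && ((!(4*c > 8 && 3*k <= 0)) ==> ((p > 3 ==> k + (1/3)*p == 2*w + 2) || (7/4)*p != 69/4)))) && ((!(c >= -4 && p > 13)) ==> ((p > 3 ==> (1/3)*c + k == 2*w + 5) || (5/4)*c != 3*p - 6))
Before havoc p: forall p_1. (((c >= -4 && p_1 > 13) ==> (((4*c > 8 && 3*k <= 0) ==> ((p_1 > 3 ==> (1/3)*c + k == 2*w + 5) || (5/4)*c != 3*p_1 - 6)) && ((!(4*c > 8 && 3*k <= 0)) ==> ((p_1 > 3 ==> k + (1/3)*p_1 == 2*w + 2) || (7/4)*p_1 != 69/4)))) && ((!(c >= -4 && p_1 > 13)) ==> ((p_1 > 3 ==> (1/3)*c + k == 2*w + 5) || (5/4)*c != 3*p_1 - 6)))
Answer: WP = forall p_1. (((c >= -4 && p_1 > 13) ==> (((4*c > 8 && 3*k <= 0) ==> ((p_1 > 3 ==> (1/3)*c + k == 2*w + 5) || (5/4)*c != 3*p_1 - 6)) && ((!(4*c > 8 && 3*k <= 0)) ==> ((p_1 > 3 ==> k + (1/3)*p_1 == 2*w + 2) || (7/4)*p_1 != 69/4)))) && ((!(c >= -4 && p_1 > 13)) ==> ((p_1 > 3 ==> (1/3)*c + k == 2*w + 5) || (5/4)*c != 3*p_1 - 6)))


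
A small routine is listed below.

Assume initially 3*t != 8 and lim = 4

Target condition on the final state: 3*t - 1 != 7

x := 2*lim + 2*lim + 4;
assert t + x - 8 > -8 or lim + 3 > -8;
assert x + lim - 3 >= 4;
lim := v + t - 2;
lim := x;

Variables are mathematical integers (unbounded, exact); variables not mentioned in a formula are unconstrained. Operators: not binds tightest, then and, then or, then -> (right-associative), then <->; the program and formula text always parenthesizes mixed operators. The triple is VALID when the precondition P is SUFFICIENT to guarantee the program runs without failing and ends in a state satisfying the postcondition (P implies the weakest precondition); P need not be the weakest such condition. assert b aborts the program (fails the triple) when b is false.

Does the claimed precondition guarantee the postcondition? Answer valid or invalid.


Working backward. After the program, the postcondition 3*t - 1 != 7 must hold; in canonical form it is 3*t != 8.
Before lim := x: 3*t != 8
Before lim := v + t - 2: 3*t != 8
Before assert x + lim - 3 >= 4: lim + x >= 7 and 3*t != 8
Before assert t + x - 8 > -8 or lim + 3 > -8: (t + x > 0 or lim > -11) and lim + x >= 7 and 3*t != 8
Before x := 2*lim + 2*lim + 4: (4*lim + t > -4 or lim > -11) and 5*lim >= 3 and 3*t != 8
The weakest precondition is (4*lim + t > -4 or lim > -11) and 5*lim >= 3 and 3*t != 8.
Check whether 3*t != 8 and lim = 4 implies it.
Every state satisfying the precondition satisfies the weakest precondition: the implication holds.
Answer: valid


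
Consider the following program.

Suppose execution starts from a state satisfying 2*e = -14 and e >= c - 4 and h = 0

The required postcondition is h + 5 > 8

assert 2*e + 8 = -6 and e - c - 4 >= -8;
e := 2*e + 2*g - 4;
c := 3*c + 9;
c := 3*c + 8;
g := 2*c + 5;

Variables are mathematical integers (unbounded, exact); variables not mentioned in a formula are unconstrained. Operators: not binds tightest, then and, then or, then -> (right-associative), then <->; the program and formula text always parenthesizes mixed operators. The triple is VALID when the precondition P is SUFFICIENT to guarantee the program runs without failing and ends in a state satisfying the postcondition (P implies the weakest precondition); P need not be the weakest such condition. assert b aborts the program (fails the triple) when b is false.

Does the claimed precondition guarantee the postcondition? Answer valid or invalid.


Working backward. After the program, the postcondition h + 5 > 8 must hold; in canonical form it is h > 3.
Before g := 2*c + 5: h > 3
Before c := 3*c + 8: h > 3
Before c := 3*c + 9: h > 3
Before e := 2*e + 2*g - 4: h > 3
Before assert 2*e + 8 = -6 and e - c - 4 >= -8: 2*e = -14 and e >= c - 4 and h > 3
The weakest precondition is 2*e = -14 and e >= c - 4 and h > 3.
Check whether 2*e = -14 and e >= c - 4 and h = 0 implies it.
Countermodel: at the initial state c = -3, e = -7, h = 0, the precondition holds but the weakest precondition fails.
Answer: invalid


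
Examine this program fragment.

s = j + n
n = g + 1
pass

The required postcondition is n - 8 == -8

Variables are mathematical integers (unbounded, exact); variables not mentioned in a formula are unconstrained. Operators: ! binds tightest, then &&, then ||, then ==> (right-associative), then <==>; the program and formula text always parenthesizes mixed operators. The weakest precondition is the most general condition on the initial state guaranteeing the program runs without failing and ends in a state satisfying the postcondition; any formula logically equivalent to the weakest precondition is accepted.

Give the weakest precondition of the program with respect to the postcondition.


Working backward. After the program, the postcondition n - 8 == -8 must hold; in canonical form it is n == 0.
Before skip: n == 0
Before n := g + 1: g == -1
Before s := j + n: g == -1
Answer: WP = g == -1


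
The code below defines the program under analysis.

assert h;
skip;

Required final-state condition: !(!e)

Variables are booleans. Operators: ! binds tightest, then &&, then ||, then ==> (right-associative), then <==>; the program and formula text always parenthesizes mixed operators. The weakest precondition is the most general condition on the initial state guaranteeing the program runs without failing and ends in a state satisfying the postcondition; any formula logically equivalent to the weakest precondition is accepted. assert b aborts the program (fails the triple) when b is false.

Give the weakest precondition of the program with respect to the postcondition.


Working backward. After the program, the postcondition !(!e) must hold; in canonical form it is e.
Before skip: e
Before assert h: h && e
Answer: WP = h && e
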